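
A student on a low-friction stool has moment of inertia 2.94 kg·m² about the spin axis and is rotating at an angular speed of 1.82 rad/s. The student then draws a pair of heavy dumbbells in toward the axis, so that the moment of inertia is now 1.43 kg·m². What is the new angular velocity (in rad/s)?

With no external torque about the axis, L is conserved: I₁ω₁ = I₂ω₂.
ω₂ = I₁ω₁ / I₂ = (2.940)(1.82 rad/s) / (1.430) = 3.742 rad/s.

ω₂ ≈ 3.74 rad/s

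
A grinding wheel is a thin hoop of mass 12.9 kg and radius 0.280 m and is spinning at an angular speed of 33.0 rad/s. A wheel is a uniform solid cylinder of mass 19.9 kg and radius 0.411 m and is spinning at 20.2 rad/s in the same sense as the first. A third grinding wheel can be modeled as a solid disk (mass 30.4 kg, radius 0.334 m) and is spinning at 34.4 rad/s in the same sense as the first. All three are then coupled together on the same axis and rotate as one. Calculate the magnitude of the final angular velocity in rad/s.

The coupling torques are internal; angular momentum about the shared axis is conserved.
Moments of inertia: I_A = (12.9)(0.280)² = 1.011 kg·m²; I_B = ½(19.9)(0.411)² = 1.681 kg·m²; I_C = ½(30.4)(0.334)² = 1.696 kg·m².
Taking A's sense as positive: L = (1.011)(33.0) + (1.681)(20.2) + (1.696)(34.4) = 125.7 kg·m²·rad/s.
Combined I = 1.011 + 1.681 + 1.696 = 4.388 kg·m².
ω_f = L / I = 125.7 / 4.388 = 28.64 rad/s.

|ω_f| ≈ 28.6 rad/s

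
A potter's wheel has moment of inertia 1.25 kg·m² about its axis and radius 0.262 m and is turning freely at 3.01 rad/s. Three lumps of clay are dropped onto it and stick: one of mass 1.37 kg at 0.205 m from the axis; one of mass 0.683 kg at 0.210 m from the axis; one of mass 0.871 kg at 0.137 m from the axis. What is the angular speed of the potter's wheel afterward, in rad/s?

The added mass arrives with no angular momentum about the axis, and any external torque about the axis is negligible, so the system's angular momentum is conserved.
Added inertia Σmr² = (1.37)(0.205)² + (0.683)(0.210)² + (0.871)(0.137)² = 0.1040 kg·m²; I_f = 1.250 + 0.1040 = 1.354 kg·m².
ω_f = I_p ω_i / I_f = (1.250)(3.01) / 1.354 = 2.779 rad/s.

ω_f ≈ 2.78 rad/s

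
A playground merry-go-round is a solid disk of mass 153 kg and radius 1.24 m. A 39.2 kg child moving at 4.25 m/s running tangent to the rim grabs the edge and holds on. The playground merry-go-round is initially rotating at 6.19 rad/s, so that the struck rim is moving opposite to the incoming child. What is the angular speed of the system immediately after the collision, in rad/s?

The axle reaction passes through the axle and exerts no torque about it; angular momentum about the axle is conserved through the impact.
I_p = ½(153)(1.24)² = 117.6 kg·m². Taking the sense of the child's angular momentum as positive, L_{child} = m v R = (39.2)(4.25)(1.24) = 206.6 kg·m²/s.
L_i = −I_p ω_p + m v R = −(117.6)(6.19) + 206.6 = -521.5 kg·m²/s.
After sticking, I_f = I_p + m R² = 117.6 + (39.2)(1.24)² = 177.9 kg·m².
ω_f = L_i / I_f = -521.5 / 177.9 = -2.932 rad/s.

|ω_f| ≈ 2.93 rad/s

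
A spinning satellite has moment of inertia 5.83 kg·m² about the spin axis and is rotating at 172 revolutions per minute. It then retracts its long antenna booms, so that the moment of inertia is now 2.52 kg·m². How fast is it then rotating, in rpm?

With no external torque about the axis, L is conserved: I₁ω₁ = I₂ω₂.
ω₂ = I₁ω₁ / I₂ = (5.830)(172 rpm) / (2.520) = 397.9 rpm.

ω₂ ≈ 398 rpm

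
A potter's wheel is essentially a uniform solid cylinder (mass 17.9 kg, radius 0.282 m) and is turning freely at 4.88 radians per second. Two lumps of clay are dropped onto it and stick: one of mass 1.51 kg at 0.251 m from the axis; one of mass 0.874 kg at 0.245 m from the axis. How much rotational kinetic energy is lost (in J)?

The added mass arrives with no angular momentum about the axis, and any external torque about the axis is negligible, so the system's angular momentum is conserved.
I_p = ½(17.9)(0.282)² = 0.7117 kg·m².
Added inertia Σmr² = (1.51)(0.251)² + (0.874)(0.245)² = 0.1476 kg·m²; I_f = 0.7117 + 0.1476 = 0.8593 kg·m².
ω_f = I_p ω_i / I_f = (0.7117)(4.88) / 0.8593 = 4.042 rad/s.
KE_i = ½(0.7117)(4.880 rad/s)² = 8.475 J; KE_f = ½(0.8593)(4.042)² = 7.019 J.

energy lost ≈ 1.46 J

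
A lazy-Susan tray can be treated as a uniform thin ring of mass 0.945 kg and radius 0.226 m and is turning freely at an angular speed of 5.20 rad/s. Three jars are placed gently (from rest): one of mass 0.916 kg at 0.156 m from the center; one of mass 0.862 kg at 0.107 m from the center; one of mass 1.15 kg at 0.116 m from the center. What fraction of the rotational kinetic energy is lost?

fraction ≈ 0.497

No external torque acts about the center; L_before = L_after.
I_p = (0.945)(0.226)² = 0.04827 kg·m².
Added inertia Σmr² = (0.916)(0.156)² + (0.862)(0.107)² + (1.15)(0.116)² = 0.04764 kg·m²; I_f = 0.04827 + 0.04764 = 0.09590 kg·m².
ω_f = I_p ω_i / I_f = (0.04827)(5.20) / 0.09590 = 2.617 rad/s.
KE_i = ½(0.04827)(5.200 rad/s)² = 0.6526 J; KE_f = ½(0.09590)(2.617)² = 0.3284 J.
Fraction lost = 0.4967.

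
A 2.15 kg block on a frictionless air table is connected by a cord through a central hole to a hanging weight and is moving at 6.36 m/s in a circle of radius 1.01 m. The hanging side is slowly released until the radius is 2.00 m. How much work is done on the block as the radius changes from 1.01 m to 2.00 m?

W ≈ -32.4 J

Central (radial) force ⇒ zero torque about the center ⇒ m v r is constant.
v₂ = v₁ r₁ / r₂ = (6.36)(1.01) / (2.00) = 3.212 m/s.
W = ΔKE = ½m(v₂² − v₁²) = -32.39 J.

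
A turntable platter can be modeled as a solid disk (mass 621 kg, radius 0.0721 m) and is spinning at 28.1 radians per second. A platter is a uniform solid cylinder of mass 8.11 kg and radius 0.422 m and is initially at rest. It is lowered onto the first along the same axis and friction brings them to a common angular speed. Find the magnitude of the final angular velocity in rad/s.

|ω_f| ≈ 19.4 rad/s

No external torque acts about the common axis, so total angular momentum is conserved.
Moments of inertia: I_A = ½(621)(0.0721)² = 1.614 kg·m²; I_B = ½(8.11)(0.422)² = 0.7221 kg·m².
Taking A's sense as positive: L = (1.614)(28.1) = 45.36 kg·m²·rad/s.
Combined I = 1.614 + 0.7221 = 2.336 kg·m².
ω_f = L / I = 45.36 / 2.336 = 19.41 rad/s.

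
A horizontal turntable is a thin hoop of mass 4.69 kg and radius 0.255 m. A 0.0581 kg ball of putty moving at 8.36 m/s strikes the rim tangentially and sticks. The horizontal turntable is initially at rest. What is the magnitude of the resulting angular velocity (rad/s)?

The axle reaction passes through the axle and exerts no torque about it; angular momentum about the axle is conserved through the impact.
I_p = (4.69)(0.255)² = 0.3050 kg·m². Taking the sense of the ball of putty's angular momentum as positive, L_{ball} = m v R = (0.0581)(8.36)(0.255) = 0.1239 kg·m²/s.
L_i = 0 + 0.1239 = 0.1239 kg·m²/s.
After sticking, I_f = I_p + m R² = 0.3050 + (0.0581)(0.255)² = 0.3087 kg·m².
ω_f = L_i / I_f = 0.1239 / 0.3087 = 0.4012 rad/s.

|ω_f| ≈ 0.401 rad/s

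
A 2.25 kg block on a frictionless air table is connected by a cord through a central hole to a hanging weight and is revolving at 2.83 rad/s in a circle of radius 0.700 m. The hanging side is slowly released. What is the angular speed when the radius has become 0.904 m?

ω₂ ≈ 1.70 rad/s

No torque about the axis ⇒ m r₁² ω₁ = m r₂² ω₂.
ω₂ = ω₁ (r₁/r₂)² = (2.83)(0.700/0.904)² = 1.697 rad/s.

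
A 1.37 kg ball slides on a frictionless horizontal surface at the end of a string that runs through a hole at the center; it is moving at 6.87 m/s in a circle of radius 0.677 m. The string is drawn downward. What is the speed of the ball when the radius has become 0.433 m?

v₂ ≈ 10.7 m/s

Central (radial) force ⇒ zero torque about the center ⇒ m v r is constant.
v₂ = v₁ r₁ / r₂ = (6.87)(0.677) / (0.433) = 10.74 m/s.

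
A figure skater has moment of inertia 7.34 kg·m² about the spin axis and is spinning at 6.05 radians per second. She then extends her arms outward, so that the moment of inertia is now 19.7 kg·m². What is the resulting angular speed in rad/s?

With no external torque about the axis, L is conserved: I₁ω₁ = I₂ω₂.
ω₂ = I₁ω₁ / I₂ = (7.340)(6.05 rad/s) / (19.70) = 2.254 rad/s.

ω₂ ≈ 2.25 rad/s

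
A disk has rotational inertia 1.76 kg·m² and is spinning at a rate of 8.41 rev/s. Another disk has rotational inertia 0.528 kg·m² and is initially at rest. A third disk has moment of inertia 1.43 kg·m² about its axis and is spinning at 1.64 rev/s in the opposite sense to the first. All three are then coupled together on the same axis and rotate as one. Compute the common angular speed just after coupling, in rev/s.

The coupling torques are internal; angular momentum about the shared axis is conserved.
Taking A's sense as positive: L = (1.760)(8.41) − (1.430)(1.64) = 12.46 kg·m²·rev/s.
Combined I = 1.760 + 0.5280 + 1.430 = 3.718 kg·m².
ω_f = L / I = 12.46 / 3.718 = 3.350 rev/s.

|ω_f| ≈ 3.35 rev/s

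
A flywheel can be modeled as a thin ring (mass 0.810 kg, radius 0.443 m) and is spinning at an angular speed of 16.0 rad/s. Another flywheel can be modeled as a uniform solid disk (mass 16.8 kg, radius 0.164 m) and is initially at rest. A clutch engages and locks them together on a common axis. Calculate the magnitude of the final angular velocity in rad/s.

|ω_f| ≈ 6.61 rad/s

The coupling torques are internal; angular momentum about the shared axis is conserved.
Moments of inertia: I_A = (0.810)(0.443)² = 0.1590 kg·m²; I_B = ½(16.8)(0.164)² = 0.2259 kg·m².
Taking A's sense as positive: L = (0.1590)(16.0) = 2.543 kg·m²·rad/s.
Combined I = 0.1590 + 0.2259 = 0.3849 kg·m².
ω_f = L / I = 2.543 / 0.3849 = 6.608 rad/s.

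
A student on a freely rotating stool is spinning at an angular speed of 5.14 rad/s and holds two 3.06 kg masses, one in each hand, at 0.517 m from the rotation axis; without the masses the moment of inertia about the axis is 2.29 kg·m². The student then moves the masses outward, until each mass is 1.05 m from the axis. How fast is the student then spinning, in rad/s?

No external torque acts about the spin axis, so angular momentum is conserved.
I₁ = 2.29 + 2(3.06)(0.517)² = 3.926 kg·m²; I₂ = 2.29 + 2(3.06)(1.05)² = 9.037 kg·m².
ω₂ = I₁ω₁ / I₂ = (3.926)(5.14 rad/s) / (9.037) = 2.233 rad/s.

ω₂ ≈ 2.23 rad/s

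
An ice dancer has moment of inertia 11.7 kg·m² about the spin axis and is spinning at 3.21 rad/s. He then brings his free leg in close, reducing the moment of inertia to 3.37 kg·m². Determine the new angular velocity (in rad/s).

ω₂ ≈ 11.1 rad/s

With no external torque about the axis, L is conserved: I₁ω₁ = I₂ω₂.
ω₂ = I₁ω₁ / I₂ = (11.70)(3.21 rad/s) / (3.370) = 11.14 rad/s.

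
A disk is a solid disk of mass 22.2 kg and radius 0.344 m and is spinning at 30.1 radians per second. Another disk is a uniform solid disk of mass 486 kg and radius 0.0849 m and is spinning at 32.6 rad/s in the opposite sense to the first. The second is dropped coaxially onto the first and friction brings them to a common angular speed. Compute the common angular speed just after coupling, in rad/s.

No external torque acts about the common axis, so total angular momentum is conserved.
Moments of inertia: I_A = ½(22.2)(0.344)² = 1.314 kg·m²; I_B = ½(486)(0.0849)² = 1.752 kg·m².
Taking A's sense as positive: L = (1.314)(30.1) − (1.752)(32.6) = -17.56 kg·m²·rad/s.
Combined I = 1.314 + 1.752 = 3.065 kg·m².
ω_f = L / I = -17.56 / 3.065 = -5.730 rad/s.

|ω_f| ≈ 5.73 rad/s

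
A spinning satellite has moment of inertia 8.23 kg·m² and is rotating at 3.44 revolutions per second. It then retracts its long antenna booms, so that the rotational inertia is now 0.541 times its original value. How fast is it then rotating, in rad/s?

ω₂ ≈ 40.0 rad/s

With no external torque about the axis, L is conserved: I₁ω₁ = I₂ω₂.
I₂ = 0.541 × 8.23 = 4.452 kg·m².
ω₂ = I₁ω₁ / I₂ = (8.230)(3.44 rev/s) / (4.452) = 6.359 rev/s = 39.95 rad/s.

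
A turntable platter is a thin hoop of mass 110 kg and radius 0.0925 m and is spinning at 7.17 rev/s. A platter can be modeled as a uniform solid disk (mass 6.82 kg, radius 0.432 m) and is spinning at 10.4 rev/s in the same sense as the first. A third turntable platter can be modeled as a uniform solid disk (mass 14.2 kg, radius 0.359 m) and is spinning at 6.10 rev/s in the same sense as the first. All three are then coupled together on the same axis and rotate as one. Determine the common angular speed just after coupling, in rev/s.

|ω_f| ≈ 7.60 rev/s

The coupling torques are internal; angular momentum about the shared axis is conserved.
Moments of inertia: I_A = (110)(0.0925)² = 0.9412 kg·m²; I_B = ½(6.82)(0.432)² = 0.6364 kg·m²; I_C = ½(14.2)(0.359)² = 0.9151 kg·m².
Taking A's sense as positive: L = (0.9412)(7.17) + (0.6364)(10.4) + (0.9151)(6.10) = 18.95 kg·m²·rev/s.
Combined I = 0.9412 + 0.6364 + 0.9151 = 2.493 kg·m².
ω_f = L / I = 18.95 / 2.493 = 7.602 rev/s.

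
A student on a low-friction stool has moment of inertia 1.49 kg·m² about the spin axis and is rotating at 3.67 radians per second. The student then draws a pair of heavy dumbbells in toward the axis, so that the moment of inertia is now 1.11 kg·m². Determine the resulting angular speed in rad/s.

ω₂ ≈ 4.93 rad/s

No external torque acts about the spin axis, so angular momentum is conserved.
ω₂ = I₁ω₁ / I₂ = (1.490)(3.67 rad/s) / (1.110) = 4.926 rad/s.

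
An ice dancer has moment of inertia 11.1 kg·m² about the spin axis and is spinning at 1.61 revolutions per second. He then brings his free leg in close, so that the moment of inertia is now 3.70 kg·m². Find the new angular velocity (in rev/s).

Angular momentum about the spin axis is conserved since the torque about it is zero.
ω₂ = I₁ω₁ / I₂ = (11.10)(1.61 rev/s) / (3.700) = 4.830 rev/s.

ω₂ ≈ 4.83 rev/s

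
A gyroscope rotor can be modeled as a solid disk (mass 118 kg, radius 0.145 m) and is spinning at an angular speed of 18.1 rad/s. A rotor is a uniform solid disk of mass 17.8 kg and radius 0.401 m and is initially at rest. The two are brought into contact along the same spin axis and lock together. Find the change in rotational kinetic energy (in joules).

The coupling torques are internal; angular momentum about the shared axis is conserved.
Moments of inertia: I_A = ½(118)(0.145)² = 1.240 kg·m²; I_B = ½(17.8)(0.401)² = 1.431 kg·m².
Taking A's sense as positive: L = (1.240)(18.1) = 22.45 kg·m²·rad/s.
Combined I = 1.240 + 1.431 = 2.672 kg·m².
ω_f = L / I = 22.45 / 2.672 = 8.404 rad/s.
KE_i = ½ΣIω² = 203.2 J; KE_f = ½(2.672)(8.404)² = 94.35 J.

ΔKE ≈ -109 J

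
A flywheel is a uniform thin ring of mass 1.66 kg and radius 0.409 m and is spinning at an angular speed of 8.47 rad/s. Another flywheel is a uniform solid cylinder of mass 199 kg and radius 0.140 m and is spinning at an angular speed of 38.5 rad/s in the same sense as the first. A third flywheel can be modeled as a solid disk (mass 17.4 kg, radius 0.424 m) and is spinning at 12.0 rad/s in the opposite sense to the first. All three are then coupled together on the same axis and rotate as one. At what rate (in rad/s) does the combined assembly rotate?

|ω_f| ≈ 15.5 rad/s

No external torque acts about the common axis, so total angular momentum is conserved.
Moments of inertia: I_A = (1.66)(0.409)² = 0.2777 kg·m²; I_B = ½(199)(0.140)² = 1.950 kg·m²; I_C = ½(17.4)(0.424)² = 1.564 kg·m².
Taking A's sense as positive: L = (0.2777)(8.47) + (1.950)(38.5) − (1.564)(12.0) = 58.67 kg·m²·rad/s.
Combined I = 0.2777 + 1.950 + 1.564 = 3.792 kg·m².
ω_f = L / I = 58.67 / 3.792 = 15.47 rad/s.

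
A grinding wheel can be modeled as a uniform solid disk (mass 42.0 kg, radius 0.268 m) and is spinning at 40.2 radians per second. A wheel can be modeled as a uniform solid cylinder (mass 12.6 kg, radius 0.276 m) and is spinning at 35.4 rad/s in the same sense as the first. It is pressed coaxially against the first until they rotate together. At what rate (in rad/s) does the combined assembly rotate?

|ω_f| ≈ 39.0 rad/s

The coupling torques are internal; angular momentum about the shared axis is conserved.
Moments of inertia: I_A = ½(42.0)(0.268)² = 1.508 kg·m²; I_B = ½(12.6)(0.276)² = 0.4799 kg·m².
Taking A's sense as positive: L = (1.508)(40.2) + (0.4799)(35.4) = 77.62 kg·m²·rad/s.
Combined I = 1.508 + 0.4799 = 1.988 kg·m².
ω_f = L / I = 77.62 / 1.988 = 39.04 rad/s.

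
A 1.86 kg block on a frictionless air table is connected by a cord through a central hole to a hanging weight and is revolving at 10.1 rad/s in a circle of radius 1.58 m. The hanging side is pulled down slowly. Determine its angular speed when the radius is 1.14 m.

No torque about the axis ⇒ m r₁² ω₁ = m r₂² ω₂.
ω₂ = ω₁ (r₁/r₂)² = (10.1)(1.58/1.14)² = 19.40 rad/s.

ω₂ ≈ 19.4 rad/s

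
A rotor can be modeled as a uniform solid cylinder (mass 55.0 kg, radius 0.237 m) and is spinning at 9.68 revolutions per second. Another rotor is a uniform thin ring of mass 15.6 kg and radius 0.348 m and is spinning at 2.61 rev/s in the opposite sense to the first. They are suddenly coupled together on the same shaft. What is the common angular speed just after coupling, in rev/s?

|ω_f| ≈ 2.92 rev/s

The coupling torques are internal; angular momentum about the shared axis is conserved.
Moments of inertia: I_A = ½(55.0)(0.237)² = 1.545 kg·m²; I_B = (15.6)(0.348)² = 1.889 kg·m².
Taking A's sense as positive: L = (1.545)(9.68) − (1.889)(2.61) = 10.02 kg·m²·rev/s.
Combined I = 1.545 + 1.889 = 3.434 kg·m².
ω_f = L / I = 10.02 / 3.434 = 2.918 rev/s.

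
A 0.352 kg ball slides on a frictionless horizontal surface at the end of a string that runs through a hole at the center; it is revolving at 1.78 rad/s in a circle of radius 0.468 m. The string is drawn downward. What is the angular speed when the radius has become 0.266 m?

ω₂ ≈ 5.51 rad/s

The constraining force is radial, so m r² ω about the center is conserved.
ω₂ = ω₁ (r₁/r₂)² = (1.78)(0.468/0.266)² = 5.510 rad/s.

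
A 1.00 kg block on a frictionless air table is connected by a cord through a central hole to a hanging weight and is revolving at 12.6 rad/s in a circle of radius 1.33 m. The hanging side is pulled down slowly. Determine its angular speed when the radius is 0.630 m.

ω₂ ≈ 56.2 rad/s

The constraining force is radial, so m r² ω about the center is conserved.
ω₂ = ω₁ (r₁/r₂)² = (12.6)(1.33/0.630)² = 56.16 rad/s.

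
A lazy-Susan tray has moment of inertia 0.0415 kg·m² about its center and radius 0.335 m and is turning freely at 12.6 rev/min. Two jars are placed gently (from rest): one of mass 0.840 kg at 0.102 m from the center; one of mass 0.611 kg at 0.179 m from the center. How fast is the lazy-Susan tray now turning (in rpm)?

No external torque acts about the center; L_before = L_after.
Added inertia Σmr² = (0.840)(0.102)² + (0.611)(0.179)² = 0.02832 kg·m²; I_f = 0.04150 + 0.02832 = 0.06982 kg·m².
ω_f = I_p ω_i / I_f = (0.04150)(12.6) / 0.06982 = 7.490 rpm.

ω_f ≈ 7.49 rpm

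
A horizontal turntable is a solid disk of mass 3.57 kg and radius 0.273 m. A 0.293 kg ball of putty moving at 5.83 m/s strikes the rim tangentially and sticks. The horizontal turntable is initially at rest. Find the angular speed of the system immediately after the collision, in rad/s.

|ω_f| ≈ 3.01 rad/s

About the axle the impulsive forces during the collision are internal, so angular momentum about that axis is conserved.
I_p = ½(3.57)(0.273)² = 0.1330 kg·m². Taking the sense of the ball of putty's angular momentum as positive, L_{ball} = m v R = (0.293)(5.83)(0.273) = 0.4663 kg·m²/s.
L_i = 0 + 0.4663 = 0.4663 kg·m²/s.
After sticking, I_f = I_p + m R² = 0.1330 + (0.293)(0.273)² = 0.1549 kg·m².
ω_f = L_i / I_f = 0.4663 / 0.1549 = 3.011 rad/s.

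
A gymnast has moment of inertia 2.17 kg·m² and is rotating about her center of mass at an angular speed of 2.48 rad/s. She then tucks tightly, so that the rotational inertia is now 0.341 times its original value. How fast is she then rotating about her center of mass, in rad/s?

No external torque acts about the spin axis, so angular momentum is conserved.
I₂ = 0.341 × 2.17 = 0.7400 kg·m².
ω₂ = I₁ω₁ / I₂ = (2.170)(2.48 rad/s) / (0.7400) = 7.273 rad/s.

ω₂ ≈ 7.27 rad/s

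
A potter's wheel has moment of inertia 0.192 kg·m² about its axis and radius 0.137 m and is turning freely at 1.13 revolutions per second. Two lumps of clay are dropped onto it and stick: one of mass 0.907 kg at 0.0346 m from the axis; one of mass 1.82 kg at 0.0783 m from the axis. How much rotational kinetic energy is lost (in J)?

energy lost ≈ 0.290 J

The added mass arrives with no angular momentum about the axis, and any external torque about the axis is negligible, so the system's angular momentum is conserved.
Added inertia Σmr² = (0.907)(0.0346)² + (1.82)(0.0783)² = 0.01224 kg·m²; I_f = 0.1920 + 0.01224 = 0.2042 kg·m².
ω_f = I_p ω_i / I_f = (0.1920)(1.13) / 0.2042 = 1.062 rev/s.
KE_i = ½(0.1920)(7.100 rad/s)² = 4.839 J; KE_f = ½(0.2042)(6.674)² = 4.549 J.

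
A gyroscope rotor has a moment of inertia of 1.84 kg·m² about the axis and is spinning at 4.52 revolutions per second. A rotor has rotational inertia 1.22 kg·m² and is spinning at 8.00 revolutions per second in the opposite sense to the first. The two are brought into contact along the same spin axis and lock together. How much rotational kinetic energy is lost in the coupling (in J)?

The coupling torques are internal; angular momentum about the shared axis is conserved.
Taking A's sense as positive: L = (1.840)(4.52) − (1.220)(8.00) = -1.443 kg·m²·rev/s.
Combined I = 1.840 + 1.220 = 3.060 kg·m².
ω_f = L / I = -1.443 / 3.060 = -0.4716 rev/s.
KE_i = ½ΣIω² = 2283 J; KE_f = ½(3.060)(2.963)² = 13.44 J.

ΔKE lost ≈ 2270 J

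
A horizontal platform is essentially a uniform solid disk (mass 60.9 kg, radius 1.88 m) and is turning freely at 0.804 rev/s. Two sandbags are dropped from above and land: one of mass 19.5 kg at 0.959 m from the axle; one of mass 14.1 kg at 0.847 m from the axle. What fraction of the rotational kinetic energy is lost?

The added mass arrives with no angular momentum about the axle, and any external torque about the axle is negligible, so the system's angular momentum is conserved.
I_p = ½(60.9)(1.88)² = 107.6 kg·m².
Added inertia Σmr² = (19.5)(0.959)² + (14.1)(0.847)² = 28.05 kg·m²; I_f = 107.6 + 28.05 = 135.7 kg·m².
ω_f = I_p ω_i / I_f = (107.6)(0.804) / 135.7 = 0.6378 rev/s.
KE_i = ½(107.6)(5.052 rad/s)² = 1373 J; KE_f = ½(135.7)(4.007)² = 1089 J.
Fraction lost = 0.2067.

fraction ≈ 0.207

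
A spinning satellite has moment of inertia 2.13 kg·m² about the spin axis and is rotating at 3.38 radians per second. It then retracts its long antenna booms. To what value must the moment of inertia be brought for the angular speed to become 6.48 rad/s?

I₂ ≈ 1.11 kg·m²

With no external torque about the axis, L is conserved: I₁ω₁ = I₂ω₂.
I₂ = I₁ω₁ / ω₂ = (2.13)(3.38) / (6.48) = 1.111 kg·m².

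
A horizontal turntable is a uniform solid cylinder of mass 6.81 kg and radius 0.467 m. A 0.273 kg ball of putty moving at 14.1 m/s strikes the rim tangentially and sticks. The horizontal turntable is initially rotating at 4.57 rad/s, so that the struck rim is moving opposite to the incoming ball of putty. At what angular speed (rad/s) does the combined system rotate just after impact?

|ω_f| ≈ 1.99 rad/s

About the axle the impulsive forces during the collision are internal, so angular momentum about that axis is conserved.
I_p = ½(6.81)(0.467)² = 0.7426 kg·m². Taking the sense of the ball of putty's angular momentum as positive, L_{ball} = m v R = (0.273)(14.1)(0.467) = 1.798 kg·m²/s.
L_i = −I_p ω_p + m v R = −(0.7426)(4.57) + 1.798 = -1.596 kg·m²/s.
After sticking, I_f = I_p + m R² = 0.7426 + (0.273)(0.467)² = 0.8021 kg·m².
ω_f = L_i / I_f = -1.596 / 0.8021 = -1.990 rad/s.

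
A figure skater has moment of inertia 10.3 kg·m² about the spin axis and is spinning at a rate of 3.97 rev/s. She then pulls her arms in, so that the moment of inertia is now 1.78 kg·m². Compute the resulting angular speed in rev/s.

ω₂ ≈ 23.0 rev/s

With no external torque about the axis, L is conserved: I₁ω₁ = I₂ω₂.
ω₂ = I₁ω₁ / I₂ = (10.30)(3.97 rev/s) / (1.780) = 22.97 rev/s.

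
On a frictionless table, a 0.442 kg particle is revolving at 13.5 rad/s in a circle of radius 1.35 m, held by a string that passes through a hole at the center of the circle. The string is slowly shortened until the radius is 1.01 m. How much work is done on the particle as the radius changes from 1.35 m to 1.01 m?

W ≈ 57.7 J

No torque about the axis ⇒ m r₁² ω₁ = m r₂² ω₂.
ω₂ = ω₁ (r₁/r₂)² = (13.5)(1.35/1.01)² = 24.12 rad/s.
W = ΔKE = ½m(v₂² − v₁²) = 57.74 J.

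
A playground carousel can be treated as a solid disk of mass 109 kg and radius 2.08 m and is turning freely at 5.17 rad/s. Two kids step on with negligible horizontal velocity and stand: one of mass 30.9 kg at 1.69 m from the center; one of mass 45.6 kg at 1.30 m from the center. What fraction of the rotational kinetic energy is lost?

No external torque acts about the center; L_before = L_after.
I_p = ½(109)(2.08)² = 235.8 kg·m².
Added inertia Σmr² = (30.9)(1.69)² + (45.6)(1.30)² = 165.3 kg·m²; I_f = 235.8 + 165.3 = 401.1 kg·m².
ω_f = I_p ω_i / I_f = (235.8)(5.17) / 401.1 = 3.039 rad/s.
KE_i = ½(235.8)(5.170 rad/s)² = 3151 J; KE_f = ½(401.1)(3.039)² = 1852 J.
Fraction lost = 0.4122.

fraction ≈ 0.412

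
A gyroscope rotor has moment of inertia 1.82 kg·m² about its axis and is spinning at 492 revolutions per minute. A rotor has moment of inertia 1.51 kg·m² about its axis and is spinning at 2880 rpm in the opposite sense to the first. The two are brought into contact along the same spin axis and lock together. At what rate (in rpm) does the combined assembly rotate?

|ω_f| ≈ 1040 rpm

The coupling torques are internal; angular momentum about the shared axis is conserved.
Taking A's sense as positive: L = (1.820)(492) − (1.510)(2880) = -3453 kg·m²·rpm.
Combined I = 1.820 + 1.510 = 3.330 kg·m².
ω_f = L / I = -3453 / 3.330 = -1037 rpm.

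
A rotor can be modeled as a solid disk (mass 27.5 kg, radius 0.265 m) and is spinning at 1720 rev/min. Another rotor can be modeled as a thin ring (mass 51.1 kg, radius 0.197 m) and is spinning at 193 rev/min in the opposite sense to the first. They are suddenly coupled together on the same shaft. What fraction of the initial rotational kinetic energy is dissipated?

The coupling torques are internal; angular momentum about the shared axis is conserved.
Moments of inertia: I_A = ½(27.5)(0.265)² = 0.9656 kg·m²; I_B = (51.1)(0.197)² = 1.983 kg·m².
Taking A's sense as positive: L = (0.9656)(1720) − (1.983)(193) = 1278 kg·m²·rpm.
Combined I = 0.9656 + 1.983 = 2.949 kg·m².
ω_f = L / I = 1278 / 2.949 = 433.4 rpm.
KE_i = ½ΣIω² = 16070 J; KE_f = ½(2.949)(45.39)² = 3037 J.
Fraction dissipated = (KE_i − KE_f)/KE_i = 0.8110.

fraction ≈ 0.811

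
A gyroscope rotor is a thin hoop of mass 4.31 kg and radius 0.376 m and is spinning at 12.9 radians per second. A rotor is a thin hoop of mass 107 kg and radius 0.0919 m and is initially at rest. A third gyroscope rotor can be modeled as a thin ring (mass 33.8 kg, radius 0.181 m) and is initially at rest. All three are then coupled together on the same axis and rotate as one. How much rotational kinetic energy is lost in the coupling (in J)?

ΔKE lost ≈ 38.9 J

The coupling torques are internal; angular momentum about the shared axis is conserved.
Moments of inertia: I_A = (4.31)(0.376)² = 0.6093 kg·m²; I_B = (107)(0.0919)² = 0.9037 kg·m²; I_C = (33.8)(0.181)² = 1.107 kg·m².
Taking A's sense as positive: L = (0.6093)(12.9) = 7.860 kg·m²·rad/s.
Combined I = 0.6093 + 0.9037 + 1.107 = 2.620 kg·m².
ω_f = L / I = 7.860 / 2.620 = 3.000 rad/s.
KE_i = ½ΣIω² = 50.70 J; KE_f = ½(2.620)(3.000)² = 11.79 J.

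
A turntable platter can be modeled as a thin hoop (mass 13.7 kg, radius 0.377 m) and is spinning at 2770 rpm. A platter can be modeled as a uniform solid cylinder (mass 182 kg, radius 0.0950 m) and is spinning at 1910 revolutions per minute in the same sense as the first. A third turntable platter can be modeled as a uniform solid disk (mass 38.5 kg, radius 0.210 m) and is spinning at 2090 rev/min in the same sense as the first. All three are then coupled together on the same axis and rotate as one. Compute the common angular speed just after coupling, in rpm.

|ω_f| ≈ 2420 rpm

The coupling torques are internal; angular momentum about the shared axis is conserved.
Moments of inertia: I_A = (13.7)(0.377)² = 1.947 kg·m²; I_B = ½(182)(0.0950)² = 0.8213 kg·m²; I_C = ½(38.5)(0.210)² = 0.8489 kg·m².
Taking A's sense as positive: L = (1.947)(2770) + (0.8213)(1910) + (0.8489)(2090) = 8737 kg·m²·rpm.
Combined I = 1.947 + 0.8213 + 0.8489 = 3.617 kg·m².
ω_f = L / I = 8737 / 3.617 = 2415 rpm.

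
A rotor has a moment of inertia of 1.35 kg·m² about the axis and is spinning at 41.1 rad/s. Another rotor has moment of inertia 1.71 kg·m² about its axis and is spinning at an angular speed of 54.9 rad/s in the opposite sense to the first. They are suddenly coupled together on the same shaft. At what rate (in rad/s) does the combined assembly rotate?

The coupling torques are internal; angular momentum about the shared axis is conserved.
Taking A's sense as positive: L = (1.350)(41.1) − (1.710)(54.9) = -38.39 kg·m²·rad/s.
Combined I = 1.350 + 1.710 = 3.060 kg·m².
ω_f = L / I = -38.39 / 3.060 = -12.55 rad/s.

|ω_f| ≈ 12.5 rad/s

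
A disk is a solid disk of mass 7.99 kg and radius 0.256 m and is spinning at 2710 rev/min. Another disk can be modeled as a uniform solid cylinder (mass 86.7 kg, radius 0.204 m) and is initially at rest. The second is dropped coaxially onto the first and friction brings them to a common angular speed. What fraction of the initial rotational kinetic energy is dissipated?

The coupling torques are internal; angular momentum about the shared axis is conserved.
Moments of inertia: I_A = ½(7.99)(0.256)² = 0.2618 kg·m²; I_B = ½(86.7)(0.204)² = 1.804 kg·m².
Taking A's sense as positive: L = (0.2618)(2710) = 709.5 kg·m²·rpm.
Combined I = 0.2618 + 1.804 = 2.066 kg·m².
ω_f = L / I = 709.5 / 2.066 = 343.4 rpm.
KE_i = ½ΣIω² = 10540 J; KE_f = ½(2.066)(35.97)² = 1336 J.
Fraction dissipated = (KE_i − KE_f)/KE_i = 0.8733.

fraction ≈ 0.873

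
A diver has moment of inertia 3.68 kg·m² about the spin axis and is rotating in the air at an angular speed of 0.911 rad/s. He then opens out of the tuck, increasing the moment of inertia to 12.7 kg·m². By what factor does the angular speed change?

ω₂/ω₁ ≈ 0.290

Angular momentum about the spin axis is conserved since the torque about it is zero.
ω₂/ω₁ = I₁/I₂ = 3.680 / 12.70 = 0.2898.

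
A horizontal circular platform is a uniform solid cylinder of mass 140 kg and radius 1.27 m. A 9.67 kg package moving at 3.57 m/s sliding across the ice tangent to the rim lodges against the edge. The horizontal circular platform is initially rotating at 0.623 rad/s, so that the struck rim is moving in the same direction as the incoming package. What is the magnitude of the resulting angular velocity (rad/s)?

The axle reaction passes through the central axle and exerts no torque about it; angular momentum about the central axle is conserved through the impact.
I_p = ½(140)(1.27)² = 112.9 kg·m². Taking the sense of the package's angular momentum as positive, L_{package} = m v R = (9.67)(3.57)(1.27) = 43.84 kg·m²/s.
L_i = +I_p ω_p + m v R = +(112.9)(0.623) + 43.84 = 114.2 kg·m²/s.
After sticking, I_f = I_p + m R² = 112.9 + (9.67)(1.27)² = 128.5 kg·m².
ω_f = L_i / I_f = 114.2 / 128.5 = 0.8886 rad/s.

|ω_f| ≈ 0.889 rad/s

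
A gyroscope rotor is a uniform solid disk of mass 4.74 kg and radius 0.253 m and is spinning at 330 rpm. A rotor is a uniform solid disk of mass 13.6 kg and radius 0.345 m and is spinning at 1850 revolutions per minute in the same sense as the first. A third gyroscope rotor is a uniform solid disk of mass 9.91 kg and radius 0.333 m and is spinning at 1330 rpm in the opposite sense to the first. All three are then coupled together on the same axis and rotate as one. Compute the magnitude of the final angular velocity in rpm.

The coupling torques are internal; angular momentum about the shared axis is conserved.
Moments of inertia: I_A = ½(4.74)(0.253)² = 0.1517 kg·m²; I_B = ½(13.6)(0.345)² = 0.8094 kg·m²; I_C = ½(9.91)(0.333)² = 0.5495 kg·m².
Taking A's sense as positive: L = (0.1517)(330) + (0.8094)(1850) − (0.5495)(1330) = 816.6 kg·m²·rpm.
Combined I = 0.1517 + 0.8094 + 0.5495 = 1.511 kg·m².
ω_f = L / I = 816.6 / 1.511 = 540.6 rpm.

|ω_f| ≈ 541 rpm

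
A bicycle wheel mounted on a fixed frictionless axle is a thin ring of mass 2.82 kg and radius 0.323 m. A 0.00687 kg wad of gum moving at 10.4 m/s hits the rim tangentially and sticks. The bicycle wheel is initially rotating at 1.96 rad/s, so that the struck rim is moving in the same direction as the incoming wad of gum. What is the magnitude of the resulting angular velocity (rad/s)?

|ω_f| ≈ 2.03 rad/s

The axle reaction passes through the axle and exerts no torque about it; angular momentum about the axle is conserved through the impact.
I_p = (2.82)(0.323)² = 0.2942 kg·m². Taking the sense of the wad of gum's angular momentum as positive, L_{wad} = m v R = (0.00687)(10.4)(0.323) = 0.02308 kg·m²/s.
L_i = +I_p ω_p + m v R = +(0.2942)(1.96) + 0.02308 = 0.5997 kg·m²/s.
After sticking, I_f = I_p + m R² = 0.2942 + (0.00687)(0.323)² = 0.2949 kg·m².
ω_f = L_i / I_f = 0.5997 / 0.2949 = 2.033 rad/s.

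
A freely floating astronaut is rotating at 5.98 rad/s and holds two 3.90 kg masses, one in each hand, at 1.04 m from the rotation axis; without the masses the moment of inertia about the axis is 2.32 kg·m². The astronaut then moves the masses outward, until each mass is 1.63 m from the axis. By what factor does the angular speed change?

Angular momentum about the spin axis is conserved since the torque about it is zero.
I₁ = 2.32 + 2(3.90)(1.04)² = 10.76 kg·m²; I₂ = 2.32 + 2(3.90)(1.63)² = 23.04 kg·m².
ω₂/ω₁ = I₁/I₂ = 10.76 / 23.04 = 0.4668.

ω₂/ω₁ ≈ 0.467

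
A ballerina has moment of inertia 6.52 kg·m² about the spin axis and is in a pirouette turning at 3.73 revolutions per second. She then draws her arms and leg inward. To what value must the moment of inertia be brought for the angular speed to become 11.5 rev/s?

I₂ ≈ 2.11 kg·m²

Angular momentum about the spin axis is conserved since the torque about it is zero.
I₂ = I₁ω₁ / ω₂ = (6.52)(3.73) / (11.5) = 2.115 kg·m².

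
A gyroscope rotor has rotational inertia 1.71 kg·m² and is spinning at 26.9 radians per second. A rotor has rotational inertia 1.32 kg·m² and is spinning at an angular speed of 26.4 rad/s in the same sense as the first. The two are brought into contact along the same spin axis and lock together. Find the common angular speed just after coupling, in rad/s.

No external torque acts about the common axis, so total angular momentum is conserved.
Taking A's sense as positive: L = (1.710)(26.9) + (1.320)(26.4) = 80.85 kg·m²·rad/s.
Combined I = 1.710 + 1.320 = 3.030 kg·m².
ω_f = L / I = 80.85 / 3.030 = 26.68 rad/s.

|ω_f| ≈ 26.7 rad/s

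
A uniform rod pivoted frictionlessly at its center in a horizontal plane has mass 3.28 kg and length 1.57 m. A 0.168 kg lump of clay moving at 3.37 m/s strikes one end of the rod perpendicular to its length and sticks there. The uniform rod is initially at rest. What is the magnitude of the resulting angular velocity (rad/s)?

|ω_f| ≈ 0.572 rad/s

The axle reaction passes through the pivot and exerts no torque about it; angular momentum about the pivot is conserved through the impact.
I_p = (1/12)(3.28)(1.57)² = 0.6737 kg·m². Taking the sense of the lump of clay's angular momentum as positive, L_{lump} = m v R = (0.168)(3.37)(1.57/2) = 0.4444 kg·m²/s.
L_i = 0 + 0.4444 = 0.4444 kg·m²/s.
After sticking, I_f = I_p + m R² = 0.6737 + (0.168)(1.57/2)² = 0.7773 kg·m².
ω_f = L_i / I_f = 0.4444 / 0.7773 = 0.5718 rad/s.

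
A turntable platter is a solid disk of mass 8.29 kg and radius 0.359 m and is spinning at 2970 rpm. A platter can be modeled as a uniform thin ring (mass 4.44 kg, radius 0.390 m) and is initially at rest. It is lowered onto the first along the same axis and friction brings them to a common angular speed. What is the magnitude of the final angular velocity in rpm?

|ω_f| ≈ 1310 rpm

The coupling torques are internal; angular momentum about the shared axis is conserved.
Moments of inertia: I_A = ½(8.29)(0.359)² = 0.5342 kg·m²; I_B = (4.44)(0.390)² = 0.6753 kg·m².
Taking A's sense as positive: L = (0.5342)(2970) = 1587 kg·m²·rpm.
Combined I = 0.5342 + 0.6753 = 1.210 kg·m².
ω_f = L / I = 1587 / 1.210 = 1312 rpm.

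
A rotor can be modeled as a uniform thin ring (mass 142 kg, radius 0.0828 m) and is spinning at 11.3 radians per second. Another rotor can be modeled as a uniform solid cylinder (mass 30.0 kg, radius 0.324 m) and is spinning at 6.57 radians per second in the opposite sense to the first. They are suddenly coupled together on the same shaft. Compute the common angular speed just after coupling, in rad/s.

|ω_f| ≈ 0.257 rad/s

The coupling torques are internal; angular momentum about the shared axis is conserved.
Moments of inertia: I_A = (142)(0.0828)² = 0.9735 kg·m²; I_B = ½(30.0)(0.324)² = 1.575 kg·m².
Taking A's sense as positive: L = (0.9735)(11.3) − (1.575)(6.57) = 0.6555 kg·m²·rad/s.
Combined I = 0.9735 + 1.575 = 2.548 kg·m².
ω_f = L / I = 0.6555 / 2.548 = 0.2572 rad/s.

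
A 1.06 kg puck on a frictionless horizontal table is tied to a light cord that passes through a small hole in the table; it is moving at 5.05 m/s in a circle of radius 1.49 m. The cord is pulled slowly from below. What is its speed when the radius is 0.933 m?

v₂ ≈ 8.06 m/s

The only horizontal force on the mass is along the cord (radial), so it exerts no torque about the hole and angular momentum m v r is conserved.
v₂ = v₁ r₁ / r₂ = (5.05)(1.49) / (0.933) = 8.065 m/s.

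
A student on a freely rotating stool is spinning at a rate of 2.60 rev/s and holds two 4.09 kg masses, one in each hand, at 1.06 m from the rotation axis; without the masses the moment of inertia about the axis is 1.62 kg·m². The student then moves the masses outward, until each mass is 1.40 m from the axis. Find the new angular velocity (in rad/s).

ω₂ ≈ 10.0 rad/s

With no external torque about the axis, L is conserved: I₁ω₁ = I₂ω₂.
I₁ = 1.62 + 2(4.09)(1.06)² = 10.81 kg·m²; I₂ = 1.62 + 2(4.09)(1.40)² = 17.65 kg·m².
ω₂ = I₁ω₁ / I₂ = (10.81)(2.60 rev/s) / (17.65) = 1.592 rev/s = 10.00 rad/s.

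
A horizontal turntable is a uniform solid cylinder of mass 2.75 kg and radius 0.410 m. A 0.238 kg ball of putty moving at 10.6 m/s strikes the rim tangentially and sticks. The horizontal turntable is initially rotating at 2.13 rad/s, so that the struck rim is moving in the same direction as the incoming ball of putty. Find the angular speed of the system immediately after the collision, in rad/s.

The axle reaction passes through the axle and exerts no torque about it; angular momentum about the axle is conserved through the impact.
I_p = ½(2.75)(0.410)² = 0.2311 kg·m². Taking the sense of the ball of putty's angular momentum as positive, L_{ball} = m v R = (0.238)(10.6)(0.410) = 1.034 kg·m²/s.
L_i = +I_p ω_p + m v R = +(0.2311)(2.13) + 1.034 = 1.527 kg·m²/s.
After sticking, I_f = I_p + m R² = 0.2311 + (0.238)(0.410)² = 0.2711 kg·m².
ω_f = L_i / I_f = 1.527 / 0.2711 = 5.630 rad/s.

|ω_f| ≈ 5.63 rad/s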